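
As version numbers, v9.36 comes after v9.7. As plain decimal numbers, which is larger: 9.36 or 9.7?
9.7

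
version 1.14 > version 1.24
False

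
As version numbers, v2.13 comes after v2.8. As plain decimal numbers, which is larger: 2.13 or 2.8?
2.8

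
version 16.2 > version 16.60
False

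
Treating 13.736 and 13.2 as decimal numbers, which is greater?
13.736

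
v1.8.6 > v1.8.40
False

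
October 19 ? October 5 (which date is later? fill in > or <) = >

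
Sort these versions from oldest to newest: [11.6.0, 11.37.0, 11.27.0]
[11.6.0, 11.27.0, 11.37.0]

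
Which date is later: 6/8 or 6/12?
6/12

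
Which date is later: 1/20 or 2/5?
2/5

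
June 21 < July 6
True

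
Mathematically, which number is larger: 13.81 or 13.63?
13.81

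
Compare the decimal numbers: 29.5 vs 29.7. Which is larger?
29.7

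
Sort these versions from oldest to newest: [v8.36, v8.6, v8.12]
[v8.6, v8.12, v8.36]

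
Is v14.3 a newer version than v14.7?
No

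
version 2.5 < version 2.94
True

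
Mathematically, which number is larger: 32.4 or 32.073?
32.4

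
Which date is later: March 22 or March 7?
March 22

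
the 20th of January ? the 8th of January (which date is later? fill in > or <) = >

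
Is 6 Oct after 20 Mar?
Yes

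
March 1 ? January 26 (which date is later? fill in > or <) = >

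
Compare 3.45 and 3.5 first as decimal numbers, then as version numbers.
As decimals: 3.45 < 3.5. As versions: v3.45 > v3.5 (minor version 45 > 5).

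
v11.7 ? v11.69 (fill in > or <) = <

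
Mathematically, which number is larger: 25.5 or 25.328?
25.5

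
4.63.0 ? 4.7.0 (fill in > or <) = >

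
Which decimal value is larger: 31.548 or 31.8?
31.8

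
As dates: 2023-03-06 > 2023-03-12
False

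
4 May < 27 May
True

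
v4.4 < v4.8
True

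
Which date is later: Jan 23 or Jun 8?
Jun 8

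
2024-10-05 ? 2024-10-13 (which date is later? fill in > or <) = <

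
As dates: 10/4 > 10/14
False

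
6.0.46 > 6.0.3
True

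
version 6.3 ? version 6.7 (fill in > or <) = <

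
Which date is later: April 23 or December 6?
December 6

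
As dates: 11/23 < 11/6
False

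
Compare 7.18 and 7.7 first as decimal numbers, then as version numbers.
As decimals: 7.18 < 7.7. As versions: v7.18 > v7.7 (minor version 18 > 7).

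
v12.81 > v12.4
True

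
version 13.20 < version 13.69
True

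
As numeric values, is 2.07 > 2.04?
True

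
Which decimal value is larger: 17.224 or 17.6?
17.6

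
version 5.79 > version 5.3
True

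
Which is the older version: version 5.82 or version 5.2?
version 5.2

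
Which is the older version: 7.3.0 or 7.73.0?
7.3.0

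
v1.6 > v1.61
False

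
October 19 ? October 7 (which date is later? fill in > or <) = >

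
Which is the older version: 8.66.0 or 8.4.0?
8.4.0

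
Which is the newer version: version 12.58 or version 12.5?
version 12.58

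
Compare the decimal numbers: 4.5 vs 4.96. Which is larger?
4.96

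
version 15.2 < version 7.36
False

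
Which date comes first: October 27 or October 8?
October 8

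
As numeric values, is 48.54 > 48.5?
True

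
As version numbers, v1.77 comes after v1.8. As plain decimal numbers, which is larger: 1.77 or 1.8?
1.8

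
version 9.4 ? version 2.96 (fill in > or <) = >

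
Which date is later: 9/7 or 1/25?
9/7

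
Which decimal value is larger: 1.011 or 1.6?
1.6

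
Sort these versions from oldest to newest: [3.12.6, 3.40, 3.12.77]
[3.12.6, 3.12.77, 3.40]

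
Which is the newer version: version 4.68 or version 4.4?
version 4.68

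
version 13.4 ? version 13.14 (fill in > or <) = <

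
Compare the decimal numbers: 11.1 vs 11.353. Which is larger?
11.353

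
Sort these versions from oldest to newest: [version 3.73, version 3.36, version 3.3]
[version 3.3, version 3.36, version 3.73]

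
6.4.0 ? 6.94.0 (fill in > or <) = <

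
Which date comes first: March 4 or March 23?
March 4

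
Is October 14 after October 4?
Yes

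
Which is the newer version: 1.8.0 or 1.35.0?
1.35.0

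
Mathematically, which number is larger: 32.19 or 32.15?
32.19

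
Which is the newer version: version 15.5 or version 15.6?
version 15.6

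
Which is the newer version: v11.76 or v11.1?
v11.76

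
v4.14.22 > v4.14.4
True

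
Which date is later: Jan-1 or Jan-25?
Jan-25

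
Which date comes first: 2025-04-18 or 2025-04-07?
2025-04-07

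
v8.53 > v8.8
True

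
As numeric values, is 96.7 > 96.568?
True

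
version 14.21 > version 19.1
False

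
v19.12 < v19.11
False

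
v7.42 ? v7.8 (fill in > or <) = >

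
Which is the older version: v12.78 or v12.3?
v12.3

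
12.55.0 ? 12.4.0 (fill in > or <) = >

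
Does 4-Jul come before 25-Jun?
No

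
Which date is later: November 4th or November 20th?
November 20th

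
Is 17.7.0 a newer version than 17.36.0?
No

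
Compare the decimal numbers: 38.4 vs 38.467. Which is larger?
38.467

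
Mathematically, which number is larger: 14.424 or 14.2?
14.424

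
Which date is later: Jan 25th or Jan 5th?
Jan 25th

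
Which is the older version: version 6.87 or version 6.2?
version 6.2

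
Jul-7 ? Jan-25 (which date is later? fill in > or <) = >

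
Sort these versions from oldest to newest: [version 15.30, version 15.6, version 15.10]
[version 15.6, version 15.10, version 15.30]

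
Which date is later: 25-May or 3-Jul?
3-Jul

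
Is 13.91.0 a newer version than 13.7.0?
Yes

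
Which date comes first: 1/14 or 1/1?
1/1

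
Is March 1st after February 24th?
Yes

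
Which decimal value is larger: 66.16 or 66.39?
66.39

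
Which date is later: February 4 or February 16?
February 16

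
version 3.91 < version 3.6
False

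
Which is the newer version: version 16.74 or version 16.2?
version 16.74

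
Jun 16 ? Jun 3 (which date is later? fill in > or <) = >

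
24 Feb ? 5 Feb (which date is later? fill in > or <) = >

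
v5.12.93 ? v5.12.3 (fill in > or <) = >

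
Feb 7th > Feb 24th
False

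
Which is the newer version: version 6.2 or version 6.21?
version 6.21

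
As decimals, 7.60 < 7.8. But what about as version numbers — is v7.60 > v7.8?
True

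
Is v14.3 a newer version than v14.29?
No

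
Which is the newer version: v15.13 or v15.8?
v15.13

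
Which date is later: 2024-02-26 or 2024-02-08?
2024-02-26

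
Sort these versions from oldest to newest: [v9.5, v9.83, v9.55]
[v9.5, v9.55, v9.83]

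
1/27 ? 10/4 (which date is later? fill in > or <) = <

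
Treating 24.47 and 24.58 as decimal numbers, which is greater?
24.58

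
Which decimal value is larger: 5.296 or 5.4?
5.4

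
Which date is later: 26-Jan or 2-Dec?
2-Dec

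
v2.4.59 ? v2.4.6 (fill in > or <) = >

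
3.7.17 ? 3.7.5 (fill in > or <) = >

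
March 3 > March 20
False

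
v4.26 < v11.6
True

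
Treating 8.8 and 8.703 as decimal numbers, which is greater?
8.8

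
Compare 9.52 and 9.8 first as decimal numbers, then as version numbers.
As decimals: 9.52 < 9.8. As versions: v9.52 > v9.8 (minor version 52 > 8).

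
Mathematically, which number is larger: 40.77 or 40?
40.77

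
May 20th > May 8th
True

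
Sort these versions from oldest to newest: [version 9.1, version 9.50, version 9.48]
[version 9.1, version 9.48, version 9.50]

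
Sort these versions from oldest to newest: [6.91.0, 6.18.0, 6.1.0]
[6.1.0, 6.18.0, 6.91.0]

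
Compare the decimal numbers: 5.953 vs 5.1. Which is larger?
5.953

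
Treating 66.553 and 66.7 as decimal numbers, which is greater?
66.7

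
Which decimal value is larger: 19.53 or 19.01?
19.53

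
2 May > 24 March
True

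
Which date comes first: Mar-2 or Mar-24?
Mar-2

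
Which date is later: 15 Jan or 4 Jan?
15 Jan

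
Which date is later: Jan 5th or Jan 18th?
Jan 18th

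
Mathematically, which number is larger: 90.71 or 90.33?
90.71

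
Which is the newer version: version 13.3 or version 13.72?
version 13.72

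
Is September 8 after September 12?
No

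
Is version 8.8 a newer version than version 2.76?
Yes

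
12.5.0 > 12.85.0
False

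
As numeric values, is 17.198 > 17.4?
False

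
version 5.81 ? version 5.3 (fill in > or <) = >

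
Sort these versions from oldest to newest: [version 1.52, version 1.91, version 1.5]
[version 1.5, version 1.52, version 1.91]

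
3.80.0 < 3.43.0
False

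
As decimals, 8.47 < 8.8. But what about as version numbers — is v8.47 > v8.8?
True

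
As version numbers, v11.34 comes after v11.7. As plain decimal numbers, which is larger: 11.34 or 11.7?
11.7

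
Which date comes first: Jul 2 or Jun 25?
Jun 25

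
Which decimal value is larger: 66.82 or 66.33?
66.82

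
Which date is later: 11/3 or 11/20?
11/20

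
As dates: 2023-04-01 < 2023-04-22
True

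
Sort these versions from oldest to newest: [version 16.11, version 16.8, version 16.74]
[version 16.8, version 16.11, version 16.74]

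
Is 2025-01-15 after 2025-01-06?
Yes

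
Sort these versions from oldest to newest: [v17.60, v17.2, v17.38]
[v17.2, v17.38, v17.60]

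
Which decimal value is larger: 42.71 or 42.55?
42.71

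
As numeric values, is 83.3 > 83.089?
True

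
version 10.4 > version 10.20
False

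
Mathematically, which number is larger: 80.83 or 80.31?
80.83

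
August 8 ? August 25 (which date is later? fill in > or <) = <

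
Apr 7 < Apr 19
True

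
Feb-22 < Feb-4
False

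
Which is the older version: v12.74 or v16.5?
v12.74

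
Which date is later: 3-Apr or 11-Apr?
11-Apr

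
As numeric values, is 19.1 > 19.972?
False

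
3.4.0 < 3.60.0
True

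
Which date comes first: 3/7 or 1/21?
1/21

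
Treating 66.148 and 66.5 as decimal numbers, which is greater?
66.5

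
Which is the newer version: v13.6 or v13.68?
v13.68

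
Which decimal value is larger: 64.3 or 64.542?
64.542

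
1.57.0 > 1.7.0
True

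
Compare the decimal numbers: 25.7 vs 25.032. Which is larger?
25.7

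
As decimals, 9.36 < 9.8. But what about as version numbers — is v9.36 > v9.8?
True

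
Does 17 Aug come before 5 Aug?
No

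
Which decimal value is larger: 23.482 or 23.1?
23.482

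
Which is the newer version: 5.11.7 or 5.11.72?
5.11.72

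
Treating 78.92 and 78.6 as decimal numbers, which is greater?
78.92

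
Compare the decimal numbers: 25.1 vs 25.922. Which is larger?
25.922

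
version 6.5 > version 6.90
False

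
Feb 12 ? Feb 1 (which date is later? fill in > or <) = >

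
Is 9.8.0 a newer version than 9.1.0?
Yes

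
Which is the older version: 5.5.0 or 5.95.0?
5.5.0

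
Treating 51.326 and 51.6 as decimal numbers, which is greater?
51.6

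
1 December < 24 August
False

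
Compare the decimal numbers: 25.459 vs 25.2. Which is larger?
25.459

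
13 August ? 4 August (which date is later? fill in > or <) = >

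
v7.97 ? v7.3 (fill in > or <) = >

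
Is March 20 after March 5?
Yes. Day 20 comes after day 5 in March — this is a date comparison, not a decimal one (the decimal 3.20 would be smaller than 3.5).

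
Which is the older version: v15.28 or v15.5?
v15.5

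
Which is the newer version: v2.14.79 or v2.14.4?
v2.14.79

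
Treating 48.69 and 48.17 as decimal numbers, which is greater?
48.69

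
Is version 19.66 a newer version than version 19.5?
Yes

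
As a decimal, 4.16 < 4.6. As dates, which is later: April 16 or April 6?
April 16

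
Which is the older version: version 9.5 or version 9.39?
version 9.5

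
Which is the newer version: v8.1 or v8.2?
v8.2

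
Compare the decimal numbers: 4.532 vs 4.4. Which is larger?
4.532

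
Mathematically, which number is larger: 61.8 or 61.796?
61.8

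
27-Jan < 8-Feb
True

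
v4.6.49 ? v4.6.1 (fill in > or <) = >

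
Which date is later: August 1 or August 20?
August 20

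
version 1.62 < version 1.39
False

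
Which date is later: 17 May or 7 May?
17 May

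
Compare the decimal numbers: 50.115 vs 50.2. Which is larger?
50.2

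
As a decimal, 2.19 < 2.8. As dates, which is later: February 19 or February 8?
February 19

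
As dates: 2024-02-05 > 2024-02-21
False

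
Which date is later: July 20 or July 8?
July 20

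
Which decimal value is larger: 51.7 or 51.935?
51.935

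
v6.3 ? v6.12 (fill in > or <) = <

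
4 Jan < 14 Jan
True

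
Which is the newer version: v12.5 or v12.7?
v12.7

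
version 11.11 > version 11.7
True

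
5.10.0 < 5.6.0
False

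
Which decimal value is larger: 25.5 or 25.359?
25.5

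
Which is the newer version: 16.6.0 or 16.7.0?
16.7.0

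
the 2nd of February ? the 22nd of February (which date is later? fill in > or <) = <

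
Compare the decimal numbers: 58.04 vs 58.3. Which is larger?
58.3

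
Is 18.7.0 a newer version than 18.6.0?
Yes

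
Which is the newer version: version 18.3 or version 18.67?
version 18.67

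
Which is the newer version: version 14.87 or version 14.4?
version 14.87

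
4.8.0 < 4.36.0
True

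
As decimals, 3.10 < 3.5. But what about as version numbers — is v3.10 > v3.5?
True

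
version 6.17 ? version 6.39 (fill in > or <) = <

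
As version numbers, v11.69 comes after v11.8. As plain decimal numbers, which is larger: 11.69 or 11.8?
11.8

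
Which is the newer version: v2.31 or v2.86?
v2.86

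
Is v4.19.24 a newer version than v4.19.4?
Yes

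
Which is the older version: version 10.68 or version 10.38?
version 10.38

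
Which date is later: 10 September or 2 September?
10 September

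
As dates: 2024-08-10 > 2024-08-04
True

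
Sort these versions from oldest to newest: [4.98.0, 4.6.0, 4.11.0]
[4.6.0, 4.11.0, 4.98.0]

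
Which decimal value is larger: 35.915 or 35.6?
35.915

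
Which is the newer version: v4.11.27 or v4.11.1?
v4.11.27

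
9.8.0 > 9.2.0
True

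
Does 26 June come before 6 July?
Yes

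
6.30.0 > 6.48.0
False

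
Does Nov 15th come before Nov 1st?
No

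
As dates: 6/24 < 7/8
True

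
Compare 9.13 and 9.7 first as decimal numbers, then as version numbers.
As decimals: 9.13 < 9.7. As versions: v9.13 > v9.7 (minor version 13 > 7).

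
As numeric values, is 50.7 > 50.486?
True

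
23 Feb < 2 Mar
True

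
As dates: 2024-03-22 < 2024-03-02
False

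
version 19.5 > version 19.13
False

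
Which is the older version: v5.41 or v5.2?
v5.2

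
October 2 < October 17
True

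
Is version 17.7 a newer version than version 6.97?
Yes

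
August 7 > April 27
True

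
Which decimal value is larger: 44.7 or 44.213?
44.7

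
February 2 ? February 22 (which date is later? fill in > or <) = <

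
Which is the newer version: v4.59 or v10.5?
v10.5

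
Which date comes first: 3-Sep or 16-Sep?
3-Sep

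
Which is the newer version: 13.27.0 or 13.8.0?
13.27.0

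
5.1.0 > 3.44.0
True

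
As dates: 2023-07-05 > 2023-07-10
False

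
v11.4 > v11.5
False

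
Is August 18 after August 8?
Yes. Day 18 comes after day 8 in August — this is a date comparison, not a decimal one (the decimal 8.18 would be smaller than 8.8).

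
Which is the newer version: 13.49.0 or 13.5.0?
13.49.0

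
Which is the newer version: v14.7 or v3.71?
v14.7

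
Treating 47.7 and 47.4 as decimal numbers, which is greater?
47.7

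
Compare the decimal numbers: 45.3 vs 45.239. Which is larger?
45.3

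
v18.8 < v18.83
True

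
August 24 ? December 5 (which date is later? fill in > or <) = <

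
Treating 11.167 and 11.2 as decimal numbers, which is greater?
11.2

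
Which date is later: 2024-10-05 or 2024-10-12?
2024-10-12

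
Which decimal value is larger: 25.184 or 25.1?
25.184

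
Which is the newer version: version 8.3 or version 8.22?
version 8.22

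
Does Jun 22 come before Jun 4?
No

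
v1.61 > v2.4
False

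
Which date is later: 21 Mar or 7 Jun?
7 Jun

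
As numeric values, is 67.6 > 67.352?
True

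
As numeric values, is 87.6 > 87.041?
True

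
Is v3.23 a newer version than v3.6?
Yes. Version numbers are compared segment by segment as integers, not as decimals: minor version 23 > 6, so v3.23 > v3.6 (even though the decimal 3.23 < 3.6).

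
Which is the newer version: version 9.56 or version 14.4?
version 14.4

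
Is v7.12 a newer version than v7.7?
Yes. Version numbers are compared segment by segment as integers, not as decimals: minor version 12 > 7, so v7.12 > v7.7 (even though the decimal 7.12 < 7.7).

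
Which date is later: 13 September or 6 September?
13 September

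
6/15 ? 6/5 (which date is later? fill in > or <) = >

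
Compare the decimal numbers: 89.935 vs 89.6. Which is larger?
89.935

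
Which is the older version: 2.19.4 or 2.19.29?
2.19.4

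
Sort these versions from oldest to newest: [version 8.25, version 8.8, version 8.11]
[version 8.8, version 8.11, version 8.25]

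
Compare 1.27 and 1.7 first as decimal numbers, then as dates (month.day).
As decimals: 1.27 < 1.7. As dates: 1/27 is later than 1/7 (day 27 > day 7).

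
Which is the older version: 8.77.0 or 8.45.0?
8.45.0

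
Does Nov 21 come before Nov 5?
No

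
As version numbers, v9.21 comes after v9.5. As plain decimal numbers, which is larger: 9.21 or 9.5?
9.5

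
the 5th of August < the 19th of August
True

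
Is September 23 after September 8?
Yes. Day 23 comes after day 8 in September — this is a date comparison, not a decimal one (the decimal 9.23 would be smaller than 9.8).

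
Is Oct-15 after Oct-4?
Yes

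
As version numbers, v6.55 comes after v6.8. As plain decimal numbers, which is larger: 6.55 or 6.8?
6.8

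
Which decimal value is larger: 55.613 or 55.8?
55.8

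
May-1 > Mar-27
True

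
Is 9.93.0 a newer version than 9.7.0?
Yes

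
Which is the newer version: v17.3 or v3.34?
v17.3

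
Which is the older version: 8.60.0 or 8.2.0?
8.2.0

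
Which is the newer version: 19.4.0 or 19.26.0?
19.26.0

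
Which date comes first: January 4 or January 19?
January 4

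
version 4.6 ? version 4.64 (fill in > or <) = <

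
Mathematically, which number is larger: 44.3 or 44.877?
44.877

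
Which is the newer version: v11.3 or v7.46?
v11.3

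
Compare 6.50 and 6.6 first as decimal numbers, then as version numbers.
As decimals: 6.50 < 6.6. As versions: v6.50 > v6.6 (minor version 50 > 6).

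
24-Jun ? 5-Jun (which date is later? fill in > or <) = >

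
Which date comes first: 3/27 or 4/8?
3/27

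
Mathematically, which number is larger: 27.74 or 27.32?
27.74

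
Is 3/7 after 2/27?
Yes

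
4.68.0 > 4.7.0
True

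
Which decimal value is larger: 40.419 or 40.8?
40.8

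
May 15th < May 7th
False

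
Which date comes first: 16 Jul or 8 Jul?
8 Jul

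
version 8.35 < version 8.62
True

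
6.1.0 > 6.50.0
False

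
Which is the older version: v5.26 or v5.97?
v5.26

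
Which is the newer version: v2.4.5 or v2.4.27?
v2.4.27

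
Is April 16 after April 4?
Yes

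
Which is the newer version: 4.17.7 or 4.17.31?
4.17.31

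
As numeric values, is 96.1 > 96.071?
True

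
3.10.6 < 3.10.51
True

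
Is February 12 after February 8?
Yes. Day 12 comes after day 8 in February — this is a date comparison, not a decimal one (the decimal 2.12 would be smaller than 2.8).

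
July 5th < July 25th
True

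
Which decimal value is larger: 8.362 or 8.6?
8.6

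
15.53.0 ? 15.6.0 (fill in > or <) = >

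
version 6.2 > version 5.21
True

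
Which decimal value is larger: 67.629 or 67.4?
67.629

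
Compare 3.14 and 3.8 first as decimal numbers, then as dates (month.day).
As decimals: 3.14 < 3.8. As dates: 3/14 is later than 3/8 (day 14 > day 8).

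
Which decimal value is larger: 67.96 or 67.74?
67.96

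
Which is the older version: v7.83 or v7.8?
v7.8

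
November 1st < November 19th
True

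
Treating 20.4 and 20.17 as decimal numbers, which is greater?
20.4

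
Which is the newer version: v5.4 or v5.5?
v5.5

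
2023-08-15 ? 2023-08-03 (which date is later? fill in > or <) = >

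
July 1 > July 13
False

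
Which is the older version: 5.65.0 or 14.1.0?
5.65.0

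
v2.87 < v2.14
False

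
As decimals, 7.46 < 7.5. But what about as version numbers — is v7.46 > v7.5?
True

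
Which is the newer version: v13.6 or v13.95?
v13.95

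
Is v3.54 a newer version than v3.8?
Yes. Version numbers are compared segment by segment as integers, not as decimals: minor version 54 > 8, so v3.54 > v3.8 (even though the decimal 3.54 < 3.8).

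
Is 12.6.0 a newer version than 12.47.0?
No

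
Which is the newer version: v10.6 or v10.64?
v10.64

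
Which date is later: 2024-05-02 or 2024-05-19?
2024-05-19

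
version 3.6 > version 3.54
False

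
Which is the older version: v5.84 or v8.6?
v5.84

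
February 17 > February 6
True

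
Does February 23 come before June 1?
Yes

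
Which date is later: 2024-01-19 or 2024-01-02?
2024-01-19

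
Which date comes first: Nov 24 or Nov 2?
Nov 2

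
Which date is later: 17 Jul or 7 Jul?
17 Jul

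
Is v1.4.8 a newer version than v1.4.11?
No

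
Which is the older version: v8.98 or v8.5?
v8.5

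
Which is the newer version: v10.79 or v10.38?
v10.79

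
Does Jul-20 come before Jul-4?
No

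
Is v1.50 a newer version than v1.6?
Yes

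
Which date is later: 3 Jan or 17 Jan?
17 Jan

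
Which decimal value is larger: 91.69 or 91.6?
91.69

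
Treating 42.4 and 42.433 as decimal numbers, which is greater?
42.433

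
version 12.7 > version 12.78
False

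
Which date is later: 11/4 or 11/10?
11/10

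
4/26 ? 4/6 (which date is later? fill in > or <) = >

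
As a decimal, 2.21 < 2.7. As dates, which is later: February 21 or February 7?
February 21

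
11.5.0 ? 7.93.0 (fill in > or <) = >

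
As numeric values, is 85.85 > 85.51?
True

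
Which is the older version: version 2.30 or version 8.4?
version 2.30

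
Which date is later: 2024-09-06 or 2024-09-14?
2024-09-14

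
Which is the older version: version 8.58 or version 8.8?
version 8.8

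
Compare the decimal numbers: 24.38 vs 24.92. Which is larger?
24.92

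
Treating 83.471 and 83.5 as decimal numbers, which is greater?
83.5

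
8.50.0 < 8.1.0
False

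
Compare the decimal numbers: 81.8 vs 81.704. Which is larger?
81.8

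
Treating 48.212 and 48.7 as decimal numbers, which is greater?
48.7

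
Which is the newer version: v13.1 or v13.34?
v13.34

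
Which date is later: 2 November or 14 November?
14 November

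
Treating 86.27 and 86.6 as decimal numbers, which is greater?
86.6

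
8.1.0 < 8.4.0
True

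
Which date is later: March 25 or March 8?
March 25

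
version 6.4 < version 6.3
False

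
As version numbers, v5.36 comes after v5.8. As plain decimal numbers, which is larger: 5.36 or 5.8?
5.8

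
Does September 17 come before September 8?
No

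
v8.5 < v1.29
False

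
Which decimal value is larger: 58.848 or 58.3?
58.848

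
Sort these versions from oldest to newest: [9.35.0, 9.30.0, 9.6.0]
[9.6.0, 9.30.0, 9.35.0]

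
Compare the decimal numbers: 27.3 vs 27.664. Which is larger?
27.664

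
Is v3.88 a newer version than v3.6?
Yes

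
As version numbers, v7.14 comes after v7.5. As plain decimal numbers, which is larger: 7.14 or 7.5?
7.5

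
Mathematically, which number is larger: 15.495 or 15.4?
15.495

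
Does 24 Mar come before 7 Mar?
No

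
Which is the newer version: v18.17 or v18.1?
v18.17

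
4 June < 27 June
True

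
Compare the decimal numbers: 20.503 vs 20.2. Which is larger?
20.503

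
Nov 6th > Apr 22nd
True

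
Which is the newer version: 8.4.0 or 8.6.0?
8.6.0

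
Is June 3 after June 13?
No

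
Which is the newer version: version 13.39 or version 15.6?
version 15.6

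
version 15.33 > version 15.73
False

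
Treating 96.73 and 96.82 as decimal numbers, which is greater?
96.82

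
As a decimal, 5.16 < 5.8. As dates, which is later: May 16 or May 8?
May 16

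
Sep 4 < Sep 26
True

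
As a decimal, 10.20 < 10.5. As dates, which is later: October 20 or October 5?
October 20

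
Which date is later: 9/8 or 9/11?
9/11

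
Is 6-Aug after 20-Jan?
Yes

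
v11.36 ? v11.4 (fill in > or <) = >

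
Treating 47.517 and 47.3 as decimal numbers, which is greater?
47.517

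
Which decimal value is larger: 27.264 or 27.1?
27.264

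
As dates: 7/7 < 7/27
True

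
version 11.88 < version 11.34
False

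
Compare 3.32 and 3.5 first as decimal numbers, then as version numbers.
As decimals: 3.32 < 3.5. As versions: v3.32 > v3.5 (minor version 32 > 5).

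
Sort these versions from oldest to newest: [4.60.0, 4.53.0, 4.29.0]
[4.29.0, 4.53.0, 4.60.0]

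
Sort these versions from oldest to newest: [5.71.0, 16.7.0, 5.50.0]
[5.50.0, 5.71.0, 16.7.0]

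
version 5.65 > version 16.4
False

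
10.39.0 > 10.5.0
True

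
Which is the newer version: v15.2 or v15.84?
v15.84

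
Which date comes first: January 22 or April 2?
January 22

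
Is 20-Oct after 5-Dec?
No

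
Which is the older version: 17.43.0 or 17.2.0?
17.2.0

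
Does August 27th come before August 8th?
No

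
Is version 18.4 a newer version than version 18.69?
No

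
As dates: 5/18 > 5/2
True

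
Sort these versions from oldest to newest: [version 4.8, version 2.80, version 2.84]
[version 2.80, version 2.84, version 4.8]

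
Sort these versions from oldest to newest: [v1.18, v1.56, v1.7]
[v1.7, v1.18, v1.56]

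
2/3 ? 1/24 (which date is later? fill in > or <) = >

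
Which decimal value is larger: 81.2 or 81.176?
81.2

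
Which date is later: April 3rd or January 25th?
April 3rd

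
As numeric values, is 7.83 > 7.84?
False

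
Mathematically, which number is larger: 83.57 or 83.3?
83.57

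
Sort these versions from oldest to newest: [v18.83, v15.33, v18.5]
[v15.33, v18.5, v18.83]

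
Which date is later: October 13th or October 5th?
October 13th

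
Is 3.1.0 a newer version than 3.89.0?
No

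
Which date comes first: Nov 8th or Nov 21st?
Nov 8th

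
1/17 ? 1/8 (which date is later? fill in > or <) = >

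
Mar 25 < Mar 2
False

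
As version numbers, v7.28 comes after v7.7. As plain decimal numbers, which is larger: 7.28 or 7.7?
7.7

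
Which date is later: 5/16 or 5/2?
5/16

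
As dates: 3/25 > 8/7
False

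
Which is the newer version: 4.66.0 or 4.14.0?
4.66.0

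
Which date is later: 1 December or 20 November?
1 December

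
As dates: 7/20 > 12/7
False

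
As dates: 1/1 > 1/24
False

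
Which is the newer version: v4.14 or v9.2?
v9.2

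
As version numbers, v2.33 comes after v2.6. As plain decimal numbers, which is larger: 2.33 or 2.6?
2.6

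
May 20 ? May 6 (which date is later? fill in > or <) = >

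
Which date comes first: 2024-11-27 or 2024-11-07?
2024-11-07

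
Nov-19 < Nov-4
False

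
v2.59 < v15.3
True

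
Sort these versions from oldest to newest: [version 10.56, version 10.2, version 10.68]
[version 10.2, version 10.56, version 10.68]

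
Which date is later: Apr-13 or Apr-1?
Apr-13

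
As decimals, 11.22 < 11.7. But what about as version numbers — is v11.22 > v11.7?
True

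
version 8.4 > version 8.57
False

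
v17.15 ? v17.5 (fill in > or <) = >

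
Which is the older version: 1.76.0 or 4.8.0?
1.76.0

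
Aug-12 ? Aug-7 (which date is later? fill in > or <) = >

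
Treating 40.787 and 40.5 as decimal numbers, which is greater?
40.787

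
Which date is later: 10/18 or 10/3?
10/18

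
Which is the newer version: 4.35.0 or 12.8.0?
12.8.0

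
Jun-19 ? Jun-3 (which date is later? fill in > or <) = >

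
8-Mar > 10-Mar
False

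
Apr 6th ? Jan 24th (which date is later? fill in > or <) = >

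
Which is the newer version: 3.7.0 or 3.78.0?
3.78.0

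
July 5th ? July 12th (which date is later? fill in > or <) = <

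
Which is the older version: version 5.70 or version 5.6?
version 5.6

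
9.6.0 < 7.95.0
False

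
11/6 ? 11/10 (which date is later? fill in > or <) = <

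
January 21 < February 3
True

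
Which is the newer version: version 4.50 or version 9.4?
version 9.4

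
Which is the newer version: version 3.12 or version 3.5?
version 3.12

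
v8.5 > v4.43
True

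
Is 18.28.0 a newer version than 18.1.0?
Yes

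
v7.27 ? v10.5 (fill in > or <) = <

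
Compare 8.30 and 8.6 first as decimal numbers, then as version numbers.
As decimals: 8.30 < 8.6. As versions: v8.30 > v8.6 (minor version 30 > 6).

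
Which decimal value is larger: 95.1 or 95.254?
95.254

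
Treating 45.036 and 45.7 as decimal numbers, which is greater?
45.7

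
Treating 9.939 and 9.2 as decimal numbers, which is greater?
9.939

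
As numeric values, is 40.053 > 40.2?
False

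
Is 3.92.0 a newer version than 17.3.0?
No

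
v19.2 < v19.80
True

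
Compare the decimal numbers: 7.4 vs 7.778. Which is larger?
7.778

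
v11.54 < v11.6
False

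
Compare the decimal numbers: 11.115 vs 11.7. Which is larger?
11.7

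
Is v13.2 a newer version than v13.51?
No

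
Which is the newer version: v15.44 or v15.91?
v15.91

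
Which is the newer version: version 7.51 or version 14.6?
version 14.6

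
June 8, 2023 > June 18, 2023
False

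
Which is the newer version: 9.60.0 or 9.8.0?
9.60.0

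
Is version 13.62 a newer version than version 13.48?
Yes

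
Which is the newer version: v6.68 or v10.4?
v10.4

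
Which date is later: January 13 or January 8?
January 13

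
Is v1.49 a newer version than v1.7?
Yes. Version numbers are compared segment by segment as integers, not as decimals: minor version 49 > 7, so v1.49 > v1.7 (even though the decimal 1.49 < 1.7).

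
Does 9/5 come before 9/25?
Yes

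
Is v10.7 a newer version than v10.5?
Yes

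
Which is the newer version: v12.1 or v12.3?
v12.3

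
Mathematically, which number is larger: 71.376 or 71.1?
71.376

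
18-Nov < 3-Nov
False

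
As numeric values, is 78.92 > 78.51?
True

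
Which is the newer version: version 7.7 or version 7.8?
version 7.8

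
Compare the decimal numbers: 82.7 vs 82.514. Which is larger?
82.7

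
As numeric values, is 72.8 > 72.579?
True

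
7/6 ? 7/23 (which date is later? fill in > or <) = <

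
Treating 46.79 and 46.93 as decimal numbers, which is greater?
46.93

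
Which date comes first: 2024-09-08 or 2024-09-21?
2024-09-08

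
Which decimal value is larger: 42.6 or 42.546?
42.6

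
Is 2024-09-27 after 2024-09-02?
Yes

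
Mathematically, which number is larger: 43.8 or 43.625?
43.8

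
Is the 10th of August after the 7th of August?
Yes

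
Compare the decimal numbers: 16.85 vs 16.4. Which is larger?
16.85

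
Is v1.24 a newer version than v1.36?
No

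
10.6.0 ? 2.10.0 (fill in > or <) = >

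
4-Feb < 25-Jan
False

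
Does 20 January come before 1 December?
Yes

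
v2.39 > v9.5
False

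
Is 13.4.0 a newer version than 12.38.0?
Yes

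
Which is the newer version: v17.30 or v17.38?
v17.38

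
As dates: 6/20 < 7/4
True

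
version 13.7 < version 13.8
True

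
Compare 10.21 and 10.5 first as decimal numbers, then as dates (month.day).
As decimals: 10.21 < 10.5. As dates: 10/21 is later than 10/5 (day 21 > day 5).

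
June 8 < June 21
True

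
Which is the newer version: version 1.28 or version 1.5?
version 1.28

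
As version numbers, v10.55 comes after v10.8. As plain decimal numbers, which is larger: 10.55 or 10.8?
10.8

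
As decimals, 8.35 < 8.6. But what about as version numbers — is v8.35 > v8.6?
True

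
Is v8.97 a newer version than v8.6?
Yes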